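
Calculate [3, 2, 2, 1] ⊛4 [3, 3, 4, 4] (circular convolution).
Use y[k] = Σ_j f[j]·g[(k-j) mod 4]. y[0] = 3×3 + 2×4 + 2×4 + 1×3 = 28; y[1] = 3×3 + 2×3 + 2×4 + 1×4 = 27; y[2] = 3×4 + 2×3 + 2×3 + 1×4 = 28; y[3] = 3×4 + 2×4 + 2×3 + 1×3 = 29. Result: [28, 27, 28, 29]

[28, 27, 28, 29]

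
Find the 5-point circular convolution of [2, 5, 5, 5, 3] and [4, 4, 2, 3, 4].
Use y[k] = Σ_j u[j]·v[(k-j) mod 5]. y[0] = 2×4 + 5×4 + 5×3 + 5×2 + 3×4 = 65; y[1] = 2×4 + 5×4 + 5×4 + 5×3 + 3×2 = 69; y[2] = 2×2 + 5×4 + 5×4 + 5×4 + 3×3 = 73; y[3] = 2×3 + 5×2 + 5×4 + 5×4 + 3×4 = 68; y[4] = 2×4 + 5×3 + 5×2 + 5×4 + 3×4 = 65. Result: [65, 69, 73, 68, 65]

[65, 69, 73, 68, 65]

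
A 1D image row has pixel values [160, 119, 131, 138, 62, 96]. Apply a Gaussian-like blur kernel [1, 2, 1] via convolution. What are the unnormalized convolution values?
Convolve image row [160, 119, 131, 138, 62, 96] with kernel [1, 2, 1]: y[0] = 160×1 = 160; y[1] = 160×2 + 119×1 = 439; y[2] = 160×1 + 119×2 + 131×1 = 529; y[3] = 119×1 + 131×2 + 138×1 = 519; y[4] = 131×1 + 138×2 + 62×1 = 469; y[5] = 138×1 + 62×2 + 96×1 = 358; y[6] = 62×1 + 96×2 = 254; y[7] = 96×1 = 96 → [160, 439, 529, 519, 469, 358, 254, 96]. Normalization factor = sum(kernel) = 4.

[160, 439, 529, 519, 469, 358, 254, 96]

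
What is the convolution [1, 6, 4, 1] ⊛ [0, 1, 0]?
y[0] = 1×0 = 0; y[1] = 1×1 + 6×0 = 1; y[2] = 1×0 + 6×1 + 4×0 = 6; y[3] = 6×0 + 4×1 + 1×0 = 4; y[4] = 4×0 + 1×1 = 1; y[5] = 1×0 = 0

[0, 1, 6, 4, 1, 0]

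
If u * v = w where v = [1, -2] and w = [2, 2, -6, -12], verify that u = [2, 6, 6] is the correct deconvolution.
Forward-compute [2, 6, 6] * [1, -2]: w[0] = 2×1 = 2; w[1] = 2×-2 + 6×1 = 2; w[2] = 6×-2 + 6×1 = -6; w[3] = 6×-2 = -12 → [2, 2, -6, -12]. Matches given w = [2, 2, -6, -12], so verified.

Verified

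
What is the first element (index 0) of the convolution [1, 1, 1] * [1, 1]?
Use y[k] = Σ_i a[i]·b[k-i] at k=0. y[0] = 1×1 = 1

1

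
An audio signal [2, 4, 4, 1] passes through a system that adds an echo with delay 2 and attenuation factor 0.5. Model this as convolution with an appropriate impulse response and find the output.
Direct-path + delayed-attenuated-path model → impulse response h = [1, 0, 0.5] (1 at lag 0, 0.5 at lag 2). Output y[n] = x[n] + 0.5·x[n - 2] (with x[n] = 0 outside 0..3): y[0] = 2 + 0.5×0 = 2; y[1] = 4 + 0.5×0 = 4; y[2] = 4 + 0.5×2 = 5.0; y[3] = 1 + 0.5×4 = 3.0; y[4] = 0 + 0.5×4 = 2.0; y[5] = 0 + 0.5×1 = 0.5. So y = [2, 4, 5.0, 3.0, 2.0, 0.5]

[2, 4, 5.0, 3.0, 2.0, 0.5]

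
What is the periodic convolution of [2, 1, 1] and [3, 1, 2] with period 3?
Use y[k] = Σ_j u[j]·v[(k-j) mod 3]. y[0] = 2×3 + 1×2 + 1×1 = 9; y[1] = 2×1 + 1×3 + 1×2 = 7; y[2] = 2×2 + 1×1 + 1×3 = 8. Result: [9, 7, 8]

[9, 7, 8]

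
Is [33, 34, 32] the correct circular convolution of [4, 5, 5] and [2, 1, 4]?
Recompute circular convolution of [4, 5, 5] and [2, 1, 4]: y[0] = 4×2 + 5×4 + 5×1 = 33; y[1] = 4×1 + 5×2 + 5×4 = 34; y[2] = 4×4 + 5×1 + 5×2 = 31 → [33, 34, 31]. Compare to given [33, 34, 32]: they differ at index 2: given 32, correct 31, so answer: No

No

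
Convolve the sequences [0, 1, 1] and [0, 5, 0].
y[0] = 0×0 = 0; y[1] = 0×5 + 1×0 = 0; y[2] = 0×0 + 1×5 + 1×0 = 5; y[3] = 1×0 + 1×5 = 5; y[4] = 1×0 = 0

[0, 0, 5, 5, 0]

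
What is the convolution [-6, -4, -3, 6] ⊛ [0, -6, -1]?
y[0] = -6×0 = 0; y[1] = -6×-6 + -4×0 = 36; y[2] = -6×-1 + -4×-6 + -3×0 = 30; y[3] = -4×-1 + -3×-6 + 6×0 = 22; y[4] = -3×-1 + 6×-6 = -33; y[5] = 6×-1 = -6

[0, 36, 30, 22, -33, -6]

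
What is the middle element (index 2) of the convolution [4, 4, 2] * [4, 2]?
Use y[k] = Σ_i a[i]·b[k-i] at k=2. y[2] = 4×2 + 2×4 = 16

16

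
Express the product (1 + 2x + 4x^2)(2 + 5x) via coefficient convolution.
Ascending coefficients: a = [1, 2, 4], b = [2, 5]. c[0] = 1×2 = 2; c[1] = 1×5 + 2×2 = 9; c[2] = 2×5 + 4×2 = 18; c[3] = 4×5 = 20. Result coefficients: [2, 9, 18, 20] → 2 + 9x + 18x^2 + 20x^3

2 + 9x + 18x^2 + 20x^3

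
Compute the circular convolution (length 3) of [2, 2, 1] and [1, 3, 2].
Use y[k] = Σ_j s[j]·t[(k-j) mod 3]. y[0] = 2×1 + 2×2 + 1×3 = 9; y[1] = 2×3 + 2×1 + 1×2 = 10; y[2] = 2×2 + 2×3 + 1×1 = 11. Result: [9, 10, 11]

[9, 10, 11]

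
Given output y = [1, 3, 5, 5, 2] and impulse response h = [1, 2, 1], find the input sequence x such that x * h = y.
Deconvolve y=[1, 3, 5, 5, 2] by h=[1, 2, 1]. Since h[0]=1, solve forward: x[0] = y[0] / 1 = 1; x[1] = (y[1] - 1×2) / 1 = 1; x[2] = (y[2] - 1×2 - 1×1) / 1 = 2. So x = [1, 1, 2]. Check by forward convolution: y[0] = 1×1 = 1; y[1] = 1×2 + 1×1 = 3; y[2] = 1×1 + 1×2 + 2×1 = 5; y[3] = 1×1 + 2×2 = 5; y[4] = 2×1 = 2

[1, 1, 2]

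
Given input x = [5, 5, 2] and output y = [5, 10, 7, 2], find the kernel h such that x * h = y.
Output length 4 = len(x) + len(h) - 1 ⇒ len(h) = 2. Solve h forward using h[k] = (y[k] - Σ_{i≥1} x[i]·h[k-i]) / x[0]: h[0] = y[0] / x[0] = 5 / 5 = 1; h[1] = (y[1] - 5×1) / x[0] = (10 - 5×1) / 5 = 1. So h = [1, 1]. Forward-check [5, 5, 2] * [1, 1]: y[0] = 5×1 = 5; y[1] = 5×1 + 5×1 = 10; y[2] = 5×1 + 2×1 = 7; y[3] = 2×1 = 2 → [5, 10, 7, 2] ✓

[1, 1]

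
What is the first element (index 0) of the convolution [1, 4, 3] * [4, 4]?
Use y[k] = Σ_i a[i]·b[k-i] at k=0. y[0] = 1×4 = 4

4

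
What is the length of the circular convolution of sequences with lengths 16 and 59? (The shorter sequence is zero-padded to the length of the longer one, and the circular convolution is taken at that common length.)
Circular convolution (zero-padding the shorter input) has length max(m, n) = max(16, 59) = 59

59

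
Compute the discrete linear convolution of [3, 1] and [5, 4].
y[0] = 3×5 = 15; y[1] = 3×4 + 1×5 = 17; y[2] = 1×4 = 4

[15, 17, 4]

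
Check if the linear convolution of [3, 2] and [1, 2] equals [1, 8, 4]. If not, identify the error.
Recompute linear convolution of [3, 2] and [1, 2]: y[0] = 3×1 = 3; y[1] = 3×2 + 2×1 = 8; y[2] = 2×2 = 4 → [3, 8, 4]. Compare to given [1, 8, 4]: they differ at index 0: given 1, correct 3, so answer: No

No. Error at index 0: given 1, correct 3.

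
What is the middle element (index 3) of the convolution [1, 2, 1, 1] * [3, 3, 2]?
Use y[k] = Σ_i a[i]·b[k-i] at k=3. y[3] = 2×2 + 1×3 + 1×3 = 10

10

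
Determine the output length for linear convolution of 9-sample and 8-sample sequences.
Linear/full convolution length: m + n - 1 = 9 + 8 - 1 = 16

16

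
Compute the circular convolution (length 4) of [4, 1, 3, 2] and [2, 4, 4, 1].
Use y[k] = Σ_j x[j]·h[(k-j) mod 4]. y[0] = 4×2 + 1×1 + 3×4 + 2×4 = 29; y[1] = 4×4 + 1×2 + 3×1 + 2×4 = 29; y[2] = 4×4 + 1×4 + 3×2 + 2×1 = 28; y[3] = 4×1 + 1×4 + 3×4 + 2×2 = 24. Result: [29, 29, 28, 24]

[29, 29, 28, 24]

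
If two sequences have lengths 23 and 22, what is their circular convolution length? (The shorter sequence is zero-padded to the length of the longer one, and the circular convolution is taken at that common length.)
Circular convolution (zero-padding the shorter input) has length max(m, n) = max(23, 22) = 23

23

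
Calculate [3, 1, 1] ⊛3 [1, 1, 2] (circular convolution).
Use y[k] = Σ_j f[j]·g[(k-j) mod 3]. y[0] = 3×1 + 1×2 + 1×1 = 6; y[1] = 3×1 + 1×1 + 1×2 = 6; y[2] = 3×2 + 1×1 + 1×1 = 8. Result: [6, 6, 8]

[6, 6, 8]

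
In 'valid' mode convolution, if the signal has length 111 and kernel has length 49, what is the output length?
'Valid' mode counts only positions where the kernel fully overlaps the signal: m - n + 1 = 111 - 49 + 1 = 63

63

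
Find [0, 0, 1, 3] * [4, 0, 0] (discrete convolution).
y[0] = 0×4 = 0; y[1] = 0×0 + 0×4 = 0; y[2] = 0×0 + 0×0 + 1×4 = 4; y[3] = 0×0 + 1×0 + 3×4 = 12; y[4] = 1×0 + 3×0 = 0; y[5] = 3×0 = 0

[0, 0, 4, 12, 0, 0]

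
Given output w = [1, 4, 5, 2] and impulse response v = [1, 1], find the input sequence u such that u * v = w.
Deconvolve w=[1, 4, 5, 2] by v=[1, 1]. Since v[0]=1, solve forward: u[0] = w[0] / 1 = 1; u[1] = (w[1] - 1×1) / 1 = 3; u[2] = (w[2] - 3×1) / 1 = 2. So u = [1, 3, 2]. Check by forward convolution: w[0] = 1×1 = 1; w[1] = 1×1 + 3×1 = 4; w[2] = 3×1 + 2×1 = 5; w[3] = 2×1 = 2

[1, 3, 2]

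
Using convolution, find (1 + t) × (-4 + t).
Ascending coefficients: a = [1, 1], b = [-4, 1]. c[0] = 1×-4 = -4; c[1] = 1×1 + 1×-4 = -3; c[2] = 1×1 = 1. Result coefficients: [-4, -3, 1] → -4 - 3t + t^2

-4 - 3t + t^2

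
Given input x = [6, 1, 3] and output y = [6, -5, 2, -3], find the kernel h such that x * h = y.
Output length 4 = len(x) + len(h) - 1 ⇒ len(h) = 2. Solve h forward using h[k] = (y[k] - Σ_{i≥1} x[i]·h[k-i]) / x[0]: h[0] = y[0] / x[0] = 6 / 6 = 1; h[1] = (y[1] - 1×1) / x[0] = (-5 - 1×1) / 6 = -1. So h = [1, -1]. Forward-check [6, 1, 3] * [1, -1]: y[0] = 6×1 = 6; y[1] = 6×-1 + 1×1 = -5; y[2] = 1×-1 + 3×1 = 2; y[3] = 3×-1 = -3 → [6, -5, 2, -3] ✓

[1, -1]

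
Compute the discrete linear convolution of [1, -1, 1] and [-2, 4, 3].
y[0] = 1×-2 = -2; y[1] = 1×4 + -1×-2 = 6; y[2] = 1×3 + -1×4 + 1×-2 = -3; y[3] = -1×3 + 1×4 = 1; y[4] = 1×3 = 3

[-2, 6, -3, 1, 3]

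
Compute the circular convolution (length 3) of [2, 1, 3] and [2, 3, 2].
Use y[k] = Σ_j u[j]·v[(k-j) mod 3]. y[0] = 2×2 + 1×2 + 3×3 = 15; y[1] = 2×3 + 1×2 + 3×2 = 14; y[2] = 2×2 + 1×3 + 3×2 = 13. Result: [15, 14, 13]

[15, 14, 13]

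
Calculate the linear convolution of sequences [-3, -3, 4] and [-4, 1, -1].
y[0] = -3×-4 = 12; y[1] = -3×1 + -3×-4 = 9; y[2] = -3×-1 + -3×1 + 4×-4 = -16; y[3] = -3×-1 + 4×1 = 7; y[4] = 4×-1 = -4

[12, 9, -16, 7, -4]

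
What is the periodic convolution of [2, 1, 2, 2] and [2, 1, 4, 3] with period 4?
Use y[k] = Σ_j s[j]·t[(k-j) mod 4]. y[0] = 2×2 + 1×3 + 2×4 + 2×1 = 17; y[1] = 2×1 + 1×2 + 2×3 + 2×4 = 18; y[2] = 2×4 + 1×1 + 2×2 + 2×3 = 19; y[3] = 2×3 + 1×4 + 2×1 + 2×2 = 16. Result: [17, 18, 19, 16]

[17, 18, 19, 16]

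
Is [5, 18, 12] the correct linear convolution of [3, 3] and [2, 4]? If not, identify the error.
Recompute linear convolution of [3, 3] and [2, 4]: y[0] = 3×2 = 6; y[1] = 3×4 + 3×2 = 18; y[2] = 3×4 = 12 → [6, 18, 12]. Compare to given [5, 18, 12]: they differ at index 0: given 5, correct 6, so answer: No

No. Error at index 0: given 5, correct 6.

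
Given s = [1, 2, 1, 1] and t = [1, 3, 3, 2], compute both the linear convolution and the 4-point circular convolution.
Linear: y_lin[0] = 1×1 = 1; y_lin[1] = 1×3 + 2×1 = 5; y_lin[2] = 1×3 + 2×3 + 1×1 = 10; y_lin[3] = 1×2 + 2×3 + 1×3 + 1×1 = 12; y_lin[4] = 2×2 + 1×3 + 1×3 = 10; y_lin[5] = 1×2 + 1×3 = 5; y_lin[6] = 1×2 = 2 → [1, 5, 10, 12, 10, 5, 2]. Circular (length 4): y[0] = 1×1 + 2×2 + 1×3 + 1×3 = 11; y[1] = 1×3 + 2×1 + 1×2 + 1×3 = 10; y[2] = 1×3 + 2×3 + 1×1 + 1×2 = 12; y[3] = 1×2 + 2×3 + 1×3 + 1×1 = 12 → [11, 10, 12, 12]

Linear: [1, 5, 10, 12, 10, 5, 2], Circular: [11, 10, 12, 12]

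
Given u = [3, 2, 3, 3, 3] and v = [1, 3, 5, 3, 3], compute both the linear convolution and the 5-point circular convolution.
Linear: y_lin[0] = 3×1 = 3; y_lin[1] = 3×3 + 2×1 = 11; y_lin[2] = 3×5 + 2×3 + 3×1 = 24; y_lin[3] = 3×3 + 2×5 + 3×3 + 3×1 = 31; y_lin[4] = 3×3 + 2×3 + 3×5 + 3×3 + 3×1 = 42; y_lin[5] = 2×3 + 3×3 + 3×5 + 3×3 = 39; y_lin[6] = 3×3 + 3×3 + 3×5 = 33; y_lin[7] = 3×3 + 3×3 = 18; y_lin[8] = 3×3 = 9 → [3, 11, 24, 31, 42, 39, 33, 18, 9]. Circular (length 5): y[0] = 3×1 + 2×3 + 3×3 + 3×5 + 3×3 = 42; y[1] = 3×3 + 2×1 + 3×3 + 3×3 + 3×5 = 44; y[2] = 3×5 + 2×3 + 3×1 + 3×3 + 3×3 = 42; y[3] = 3×3 + 2×5 + 3×3 + 3×1 + 3×3 = 40; y[4] = 3×3 + 2×3 + 3×5 + 3×3 + 3×1 = 42 → [42, 44, 42, 40, 42]

Linear: [3, 11, 24, 31, 42, 39, 33, 18, 9], Circular: [42, 44, 42, 40, 42]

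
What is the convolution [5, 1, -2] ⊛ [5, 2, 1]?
y[0] = 5×5 = 25; y[1] = 5×2 + 1×5 = 15; y[2] = 5×1 + 1×2 + -2×5 = -3; y[3] = 1×1 + -2×2 = -3; y[4] = -2×1 = -2

[25, 15, -3, -3, -2]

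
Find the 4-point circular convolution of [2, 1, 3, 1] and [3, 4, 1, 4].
Use y[k] = Σ_j f[j]·g[(k-j) mod 4]. y[0] = 2×3 + 1×4 + 3×1 + 1×4 = 17; y[1] = 2×4 + 1×3 + 3×4 + 1×1 = 24; y[2] = 2×1 + 1×4 + 3×3 + 1×4 = 19; y[3] = 2×4 + 1×1 + 3×4 + 1×3 = 24. Result: [17, 24, 19, 24]

[17, 24, 19, 24]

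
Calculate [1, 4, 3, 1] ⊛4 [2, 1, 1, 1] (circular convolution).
Use y[k] = Σ_j a[j]·b[(k-j) mod 4]. y[0] = 1×2 + 4×1 + 3×1 + 1×1 = 10; y[1] = 1×1 + 4×2 + 3×1 + 1×1 = 13; y[2] = 1×1 + 4×1 + 3×2 + 1×1 = 12; y[3] = 1×1 + 4×1 + 3×1 + 1×2 = 10. Result: [10, 13, 12, 10]

[10, 13, 12, 10]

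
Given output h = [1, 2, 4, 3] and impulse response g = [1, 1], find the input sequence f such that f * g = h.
Deconvolve h=[1, 2, 4, 3] by g=[1, 1]. Since g[0]=1, solve forward: f[0] = h[0] / 1 = 1; f[1] = (h[1] - 1×1) / 1 = 1; f[2] = (h[2] - 1×1) / 1 = 3. So f = [1, 1, 3]. Check by forward convolution: h[0] = 1×1 = 1; h[1] = 1×1 + 1×1 = 2; h[2] = 1×1 + 3×1 = 4; h[3] = 3×1 = 3

[1, 1, 3]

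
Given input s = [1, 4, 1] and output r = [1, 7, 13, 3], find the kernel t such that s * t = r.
Output length 4 = len(s) + len(t) - 1 ⇒ len(t) = 2. Solve t forward using t[k] = (r[k] - Σ_{i≥1} s[i]·t[k-i]) / s[0]: t[0] = r[0] / s[0] = 1 / 1 = 1; t[1] = (r[1] - 4×1) / s[0] = (7 - 4×1) / 1 = 3. So t = [1, 3]. Forward-check [1, 4, 1] * [1, 3]: r[0] = 1×1 = 1; r[1] = 1×3 + 4×1 = 7; r[2] = 4×3 + 1×1 = 13; r[3] = 1×3 = 3 → [1, 7, 13, 3] ✓

[1, 3]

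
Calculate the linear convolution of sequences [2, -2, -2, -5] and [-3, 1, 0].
y[0] = 2×-3 = -6; y[1] = 2×1 + -2×-3 = 8; y[2] = 2×0 + -2×1 + -2×-3 = 4; y[3] = -2×0 + -2×1 + -5×-3 = 13; y[4] = -2×0 + -5×1 = -5; y[5] = -5×0 = 0

[-6, 8, 4, 13, -5, 0]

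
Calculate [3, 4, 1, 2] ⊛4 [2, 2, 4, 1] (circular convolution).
Use y[k] = Σ_j s[j]·t[(k-j) mod 4]. y[0] = 3×2 + 4×1 + 1×4 + 2×2 = 18; y[1] = 3×2 + 4×2 + 1×1 + 2×4 = 23; y[2] = 3×4 + 4×2 + 1×2 + 2×1 = 24; y[3] = 3×1 + 4×4 + 1×2 + 2×2 = 25. Result: [18, 23, 24, 25]

[18, 23, 24, 25]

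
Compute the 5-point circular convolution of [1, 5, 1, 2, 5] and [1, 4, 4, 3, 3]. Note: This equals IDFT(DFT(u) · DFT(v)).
Either evaluate y[k] = Σ_j u[j]·v[(k-j) mod 5] directly, or use IDFT(DFT(u) · DFT(v)). y[0] = 1×1 + 5×3 + 1×3 + 2×4 + 5×4 = 47; y[1] = 1×4 + 5×1 + 1×3 + 2×3 + 5×4 = 38; y[2] = 1×4 + 5×4 + 1×1 + 2×3 + 5×3 = 46; y[3] = 1×3 + 5×4 + 1×4 + 2×1 + 5×3 = 44; y[4] = 1×3 + 5×3 + 1×4 + 2×4 + 5×1 = 35. Result: [47, 38, 46, 44, 35]

[47, 38, 46, 44, 35]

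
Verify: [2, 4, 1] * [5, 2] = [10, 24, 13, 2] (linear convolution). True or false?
Recompute linear convolution of [2, 4, 1] and [5, 2]: y[0] = 2×5 = 10; y[1] = 2×2 + 4×5 = 24; y[2] = 4×2 + 1×5 = 13; y[3] = 1×2 = 2 → [10, 24, 13, 2]. Given [10, 24, 13, 2] matches, so answer: Yes

Yes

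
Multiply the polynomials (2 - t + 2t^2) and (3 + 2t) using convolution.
Ascending coefficients: a = [2, -1, 2], b = [3, 2]. c[0] = 2×3 = 6; c[1] = 2×2 + -1×3 = 1; c[2] = -1×2 + 2×3 = 4; c[3] = 2×2 = 4. Result coefficients: [6, 1, 4, 4] → 6 + t + 4t^2 + 4t^3

6 + t + 4t^2 + 4t^3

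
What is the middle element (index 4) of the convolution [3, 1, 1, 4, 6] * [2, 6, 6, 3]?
Use y[k] = Σ_i a[i]·b[k-i] at k=4. y[4] = 1×3 + 1×6 + 4×6 + 6×2 = 45

45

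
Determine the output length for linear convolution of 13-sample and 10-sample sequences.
Linear/full convolution length: m + n - 1 = 13 + 10 - 1 = 22

22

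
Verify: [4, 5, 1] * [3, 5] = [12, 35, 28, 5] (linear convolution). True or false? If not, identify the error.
Recompute linear convolution of [4, 5, 1] and [3, 5]: y[0] = 4×3 = 12; y[1] = 4×5 + 5×3 = 35; y[2] = 5×5 + 1×3 = 28; y[3] = 1×5 = 5 → [12, 35, 28, 5]. Given [12, 35, 28, 5] matches, so answer: Yes

Yes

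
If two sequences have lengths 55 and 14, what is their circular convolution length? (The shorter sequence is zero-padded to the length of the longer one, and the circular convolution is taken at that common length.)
Circular convolution (zero-padding the shorter input) has length max(m, n) = max(55, 14) = 55

55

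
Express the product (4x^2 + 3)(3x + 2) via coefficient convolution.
Ascending coefficients: a = [3, 0, 4], b = [2, 3]. c[0] = 3×2 = 6; c[1] = 3×3 + 0×2 = 9; c[2] = 0×3 + 4×2 = 8; c[3] = 4×3 = 12. Result coefficients: [6, 9, 8, 12] → 12x^3 + 8x^2 + 9x + 6

12x^3 + 8x^2 + 9x + 6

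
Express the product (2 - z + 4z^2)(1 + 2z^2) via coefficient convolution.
Ascending coefficients: a = [2, -1, 4], b = [1, 0, 2]. c[0] = 2×1 = 2; c[1] = 2×0 + -1×1 = -1; c[2] = 2×2 + -1×0 + 4×1 = 8; c[3] = -1×2 + 4×0 = -2; c[4] = 4×2 = 8. Result coefficients: [2, -1, 8, -2, 8] → 2 - z + 8z^2 - 2z^3 + 8z^4

2 - z + 8z^2 - 2z^3 + 8z^4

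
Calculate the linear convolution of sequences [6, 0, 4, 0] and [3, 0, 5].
y[0] = 6×3 = 18; y[1] = 6×0 + 0×3 = 0; y[2] = 6×5 + 0×0 + 4×3 = 42; y[3] = 0×5 + 4×0 + 0×3 = 0; y[4] = 4×5 + 0×0 = 20; y[5] = 0×5 = 0

[18, 0, 42, 0, 20, 0]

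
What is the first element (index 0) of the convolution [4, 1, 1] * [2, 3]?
Use y[k] = Σ_i a[i]·b[k-i] at k=0. y[0] = 4×2 = 8

8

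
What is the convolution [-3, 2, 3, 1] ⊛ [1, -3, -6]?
y[0] = -3×1 = -3; y[1] = -3×-3 + 2×1 = 11; y[2] = -3×-6 + 2×-3 + 3×1 = 15; y[3] = 2×-6 + 3×-3 + 1×1 = -20; y[4] = 3×-6 + 1×-3 = -21; y[5] = 1×-6 = -6

[-3, 11, 15, -20, -21, -6]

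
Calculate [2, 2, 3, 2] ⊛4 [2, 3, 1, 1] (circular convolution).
Use y[k] = Σ_j a[j]·b[(k-j) mod 4]. y[0] = 2×2 + 2×1 + 3×1 + 2×3 = 15; y[1] = 2×3 + 2×2 + 3×1 + 2×1 = 15; y[2] = 2×1 + 2×3 + 3×2 + 2×1 = 16; y[3] = 2×1 + 2×1 + 3×3 + 2×2 = 17. Result: [15, 15, 16, 17]

[15, 15, 16, 17]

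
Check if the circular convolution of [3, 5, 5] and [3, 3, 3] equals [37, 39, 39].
Recompute circular convolution of [3, 5, 5] and [3, 3, 3]: y[0] = 3×3 + 5×3 + 5×3 = 39; y[1] = 3×3 + 5×3 + 5×3 = 39; y[2] = 3×3 + 5×3 + 5×3 = 39 → [39, 39, 39]. Compare to given [37, 39, 39]: they differ at index 0: given 37, correct 39, so answer: No

No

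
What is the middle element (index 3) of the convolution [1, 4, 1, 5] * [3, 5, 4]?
Use y[k] = Σ_i a[i]·b[k-i] at k=3. y[3] = 4×4 + 1×5 + 5×3 = 36

36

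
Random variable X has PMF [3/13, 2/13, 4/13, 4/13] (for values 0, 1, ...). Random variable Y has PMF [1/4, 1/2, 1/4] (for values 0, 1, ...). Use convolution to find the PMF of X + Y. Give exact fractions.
P(X+Y=k) = Σ_i P(X=i)·P(Y=k-i) — a convolution of [3/13, 2/13, 4/13, 4/13] and [1/4, 1/2, 1/4]. P(X+Y=0) = (3/13)×(1/4) = 3/52; P(X+Y=1) = (3/13)×(1/2) + (2/13)×(1/4) = 3/26 + 1/26 = 2/13; P(X+Y=2) = (3/13)×(1/4) + (2/13)×(1/2) + (4/13)×(1/4) = 3/52 + 1/13 + 1/13 = 11/52; P(X+Y=3) = (2/13)×(1/4) + (4/13)×(1/2) + (4/13)×(1/4) = 1/26 + 2/13 + 1/13 = 7/26; P(X+Y=4) = (4/13)×(1/4) + (4/13)×(1/2) = 1/13 + 2/13 = 3/13; P(X+Y=5) = (4/13)×(1/4) = 1/13. PMF: [3/52, 2/13, 11/52, 7/26, 3/13, 1/13] (sums to 1 ✓)

[3/52, 2/13, 11/52, 7/26, 3/13, 1/13]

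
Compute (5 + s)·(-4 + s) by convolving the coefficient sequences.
Ascending coefficients: a = [5, 1], b = [-4, 1]. c[0] = 5×-4 = -20; c[1] = 5×1 + 1×-4 = 1; c[2] = 1×1 = 1. Result coefficients: [-20, 1, 1] → -20 + s + s^2

-20 + s + s^2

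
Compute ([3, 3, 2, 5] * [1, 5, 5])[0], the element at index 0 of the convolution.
Use y[k] = Σ_i a[i]·b[k-i] at k=0. y[0] = 3×1 = 3

3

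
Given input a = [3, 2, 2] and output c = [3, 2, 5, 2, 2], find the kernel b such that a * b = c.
Output length 5 = len(a) + len(b) - 1 ⇒ len(b) = 3. Solve b forward using b[k] = (c[k] - Σ_{i≥1} a[i]·b[k-i]) / a[0]: b[0] = c[0] / a[0] = 3 / 3 = 1; b[1] = (c[1] - 2×1) / a[0] = (2 - 2×1) / 3 = 0; b[2] = (c[2] - 2×0 - 2×1) / a[0] = (5 - 2×0 - 2×1) / 3 = 1. So b = [1, 0, 1]. Forward-check [3, 2, 2] * [1, 0, 1]: c[0] = 3×1 = 3; c[1] = 3×0 + 2×1 = 2; c[2] = 3×1 + 2×0 + 2×1 = 5; c[3] = 2×1 + 2×0 = 2; c[4] = 2×1 = 2 → [3, 2, 5, 2, 2] ✓

[1, 0, 1]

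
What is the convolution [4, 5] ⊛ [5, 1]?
y[0] = 4×5 = 20; y[1] = 4×1 + 5×5 = 29; y[2] = 5×1 = 5

[20, 29, 5]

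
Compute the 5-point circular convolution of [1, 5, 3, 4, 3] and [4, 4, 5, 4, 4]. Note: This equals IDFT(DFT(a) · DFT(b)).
Either evaluate y[k] = Σ_j a[j]·b[(k-j) mod 5] directly, or use IDFT(DFT(a) · DFT(b)). y[0] = 1×4 + 5×4 + 3×4 + 4×5 + 3×4 = 68; y[1] = 1×4 + 5×4 + 3×4 + 4×4 + 3×5 = 67; y[2] = 1×5 + 5×4 + 3×4 + 4×4 + 3×4 = 65; y[3] = 1×4 + 5×5 + 3×4 + 4×4 + 3×4 = 69; y[4] = 1×4 + 5×4 + 3×5 + 4×4 + 3×4 = 67. Result: [68, 67, 65, 69, 67]

[68, 67, 65, 69, 67]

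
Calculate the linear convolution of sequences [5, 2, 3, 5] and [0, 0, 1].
y[0] = 5×0 = 0; y[1] = 5×0 + 2×0 = 0; y[2] = 5×1 + 2×0 + 3×0 = 5; y[3] = 2×1 + 3×0 + 5×0 = 2; y[4] = 3×1 + 5×0 = 3; y[5] = 5×1 = 5

[0, 0, 5, 2, 3, 5]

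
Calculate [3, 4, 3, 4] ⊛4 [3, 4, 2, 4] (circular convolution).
Use y[k] = Σ_j f[j]·g[(k-j) mod 4]. y[0] = 3×3 + 4×4 + 3×2 + 4×4 = 47; y[1] = 3×4 + 4×3 + 3×4 + 4×2 = 44; y[2] = 3×2 + 4×4 + 3×3 + 4×4 = 47; y[3] = 3×4 + 4×2 + 3×4 + 4×3 = 44. Result: [47, 44, 47, 44]

[47, 44, 47, 44]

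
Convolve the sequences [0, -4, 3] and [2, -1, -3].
y[0] = 0×2 = 0; y[1] = 0×-1 + -4×2 = -8; y[2] = 0×-3 + -4×-1 + 3×2 = 10; y[3] = -4×-3 + 3×-1 = 9; y[4] = 3×-3 = -9

[0, -8, 10, 9, -9]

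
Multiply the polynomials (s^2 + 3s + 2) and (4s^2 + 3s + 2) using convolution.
Ascending coefficients: a = [2, 3, 1], b = [2, 3, 4]. c[0] = 2×2 = 4; c[1] = 2×3 + 3×2 = 12; c[2] = 2×4 + 3×3 + 1×2 = 19; c[3] = 3×4 + 1×3 = 15; c[4] = 1×4 = 4. Result coefficients: [4, 12, 19, 15, 4] → 4s^4 + 15s^3 + 19s^2 + 12s + 4

4s^4 + 15s^3 + 19s^2 + 12s + 4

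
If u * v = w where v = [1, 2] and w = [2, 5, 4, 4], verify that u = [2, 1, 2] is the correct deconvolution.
Forward-compute [2, 1, 2] * [1, 2]: w[0] = 2×1 = 2; w[1] = 2×2 + 1×1 = 5; w[2] = 1×2 + 2×1 = 4; w[3] = 2×2 = 4 → [2, 5, 4, 4]. Matches given w = [2, 5, 4, 4], so verified.

Verified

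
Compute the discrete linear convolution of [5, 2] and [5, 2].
y[0] = 5×5 = 25; y[1] = 5×2 + 2×5 = 20; y[2] = 2×2 = 4

[25, 20, 4]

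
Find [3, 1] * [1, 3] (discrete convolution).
y[0] = 3×1 = 3; y[1] = 3×3 + 1×1 = 10; y[2] = 1×3 = 3

[3, 10, 3]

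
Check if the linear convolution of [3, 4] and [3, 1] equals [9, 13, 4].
Recompute linear convolution of [3, 4] and [3, 1]: y[0] = 3×3 = 9; y[1] = 3×1 + 4×3 = 15; y[2] = 4×1 = 4 → [9, 15, 4]. Compare to given [9, 13, 4]: they differ at index 1: given 13, correct 15, so answer: No

No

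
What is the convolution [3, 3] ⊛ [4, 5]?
y[0] = 3×4 = 12; y[1] = 3×5 + 3×4 = 27; y[2] = 3×5 = 15

[12, 27, 15]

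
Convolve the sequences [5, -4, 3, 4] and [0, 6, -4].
y[0] = 5×0 = 0; y[1] = 5×6 + -4×0 = 30; y[2] = 5×-4 + -4×6 + 3×0 = -44; y[3] = -4×-4 + 3×6 + 4×0 = 34; y[4] = 3×-4 + 4×6 = 12; y[5] = 4×-4 = -16

[0, 30, -44, 34, 12, -16]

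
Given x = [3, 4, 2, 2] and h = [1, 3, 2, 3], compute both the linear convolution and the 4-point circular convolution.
Linear: y_lin[0] = 3×1 = 3; y_lin[1] = 3×3 + 4×1 = 13; y_lin[2] = 3×2 + 4×3 + 2×1 = 20; y_lin[3] = 3×3 + 4×2 + 2×3 + 2×1 = 25; y_lin[4] = 4×3 + 2×2 + 2×3 = 22; y_lin[5] = 2×3 + 2×2 = 10; y_lin[6] = 2×3 = 6 → [3, 13, 20, 25, 22, 10, 6]. Circular (length 4): y[0] = 3×1 + 4×3 + 2×2 + 2×3 = 25; y[1] = 3×3 + 4×1 + 2×3 + 2×2 = 23; y[2] = 3×2 + 4×3 + 2×1 + 2×3 = 26; y[3] = 3×3 + 4×2 + 2×3 + 2×1 = 25 → [25, 23, 26, 25]

Linear: [3, 13, 20, 25, 22, 10, 6], Circular: [25, 23, 26, 25]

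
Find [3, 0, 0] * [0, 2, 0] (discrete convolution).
y[0] = 3×0 = 0; y[1] = 3×2 + 0×0 = 6; y[2] = 3×0 + 0×2 + 0×0 = 0; y[3] = 0×0 + 0×2 = 0; y[4] = 0×0 = 0

[0, 6, 0, 0, 0]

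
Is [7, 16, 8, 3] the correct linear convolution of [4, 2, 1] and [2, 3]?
Recompute linear convolution of [4, 2, 1] and [2, 3]: y[0] = 4×2 = 8; y[1] = 4×3 + 2×2 = 16; y[2] = 2×3 + 1×2 = 8; y[3] = 1×3 = 3 → [8, 16, 8, 3]. Compare to given [7, 16, 8, 3]: they differ at index 0: given 7, correct 8, so answer: No

No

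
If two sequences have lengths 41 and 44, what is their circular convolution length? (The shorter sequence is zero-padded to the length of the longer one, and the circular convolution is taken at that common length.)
Circular convolution (zero-padding the shorter input) has length max(m, n) = max(41, 44) = 44

44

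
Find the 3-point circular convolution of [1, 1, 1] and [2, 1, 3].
Use y[k] = Σ_j x[j]·h[(k-j) mod 3]. y[0] = 1×2 + 1×3 + 1×1 = 6; y[1] = 1×1 + 1×2 + 1×3 = 6; y[2] = 1×3 + 1×1 + 1×2 = 6. Result: [6, 6, 6]

[6, 6, 6]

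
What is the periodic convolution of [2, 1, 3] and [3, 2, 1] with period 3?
Use y[k] = Σ_j u[j]·v[(k-j) mod 3]. y[0] = 2×3 + 1×1 + 3×2 = 13; y[1] = 2×2 + 1×3 + 3×1 = 10; y[2] = 2×1 + 1×2 + 3×3 = 13. Result: [13, 10, 13]

[13, 10, 13]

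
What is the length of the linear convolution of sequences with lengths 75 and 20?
Linear/full convolution length: m + n - 1 = 75 + 20 - 1 = 94

94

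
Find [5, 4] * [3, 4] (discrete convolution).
y[0] = 5×3 = 15; y[1] = 5×4 + 4×3 = 32; y[2] = 4×4 = 16

[15, 32, 16]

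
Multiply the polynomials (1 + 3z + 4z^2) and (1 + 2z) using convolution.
Ascending coefficients: a = [1, 3, 4], b = [1, 2]. c[0] = 1×1 = 1; c[1] = 1×2 + 3×1 = 5; c[2] = 3×2 + 4×1 = 10; c[3] = 4×2 = 8. Result coefficients: [1, 5, 10, 8] → 1 + 5z + 10z^2 + 8z^3

1 + 5z + 10z^2 + 8z^3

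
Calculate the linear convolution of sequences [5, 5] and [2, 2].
y[0] = 5×2 = 10; y[1] = 5×2 + 5×2 = 20; y[2] = 5×2 = 10

[10, 20, 10]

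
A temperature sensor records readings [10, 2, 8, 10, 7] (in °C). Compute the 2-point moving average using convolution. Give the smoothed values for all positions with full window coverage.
2-point moving average kernel = [1, 1]. Apply in 'valid' mode (full window coverage): avg[0] = (10 + 2) / 2 = 6.0; avg[1] = (2 + 8) / 2 = 5.0; avg[2] = (8 + 10) / 2 = 9.0; avg[3] = (10 + 7) / 2 = 8.5. Smoothed values: [6.0, 5.0, 9.0, 8.5]

[6.0, 5.0, 9.0, 8.5]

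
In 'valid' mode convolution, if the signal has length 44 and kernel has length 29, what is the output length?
'Valid' mode counts only positions where the kernel fully overlaps the signal: m - n + 1 = 44 - 29 + 1 = 16

16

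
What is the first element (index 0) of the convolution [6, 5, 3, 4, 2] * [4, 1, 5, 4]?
Use y[k] = Σ_i a[i]·b[k-i] at k=0. y[0] = 6×4 = 24

24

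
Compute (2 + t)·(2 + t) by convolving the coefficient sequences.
Ascending coefficients: a = [2, 1], b = [2, 1]. c[0] = 2×2 = 4; c[1] = 2×1 + 1×2 = 4; c[2] = 1×1 = 1. Result coefficients: [4, 4, 1] → 4 + 4t + t^2

4 + 4t + t^2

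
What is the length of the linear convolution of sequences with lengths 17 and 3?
Linear/full convolution length: m + n - 1 = 17 + 3 - 1 = 19

19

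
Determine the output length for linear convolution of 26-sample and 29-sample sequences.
Linear/full convolution length: m + n - 1 = 26 + 29 - 1 = 54

54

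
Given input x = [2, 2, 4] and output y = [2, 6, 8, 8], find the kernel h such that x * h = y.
Output length 4 = len(x) + len(h) - 1 ⇒ len(h) = 2. Solve h forward using h[k] = (y[k] - Σ_{i≥1} x[i]·h[k-i]) / x[0]: h[0] = y[0] / x[0] = 2 / 2 = 1; h[1] = (y[1] - 2×1) / x[0] = (6 - 2×1) / 2 = 2. So h = [1, 2]. Forward-check [2, 2, 4] * [1, 2]: y[0] = 2×1 = 2; y[1] = 2×2 + 2×1 = 6; y[2] = 2×2 + 4×1 = 8; y[3] = 4×2 = 8 → [2, 6, 8, 8] ✓

[1, 2]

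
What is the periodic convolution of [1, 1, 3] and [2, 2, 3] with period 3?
Use y[k] = Σ_j u[j]·v[(k-j) mod 3]. y[0] = 1×2 + 1×3 + 3×2 = 11; y[1] = 1×2 + 1×2 + 3×3 = 13; y[2] = 1×3 + 1×2 + 3×2 = 11. Result: [11, 13, 11]

[11, 13, 11]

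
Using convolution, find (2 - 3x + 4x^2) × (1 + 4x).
Ascending coefficients: a = [2, -3, 4], b = [1, 4]. c[0] = 2×1 = 2; c[1] = 2×4 + -3×1 = 5; c[2] = -3×4 + 4×1 = -8; c[3] = 4×4 = 16. Result coefficients: [2, 5, -8, 16] → 2 + 5x - 8x^2 + 16x^3

2 + 5x - 8x^2 + 16x^3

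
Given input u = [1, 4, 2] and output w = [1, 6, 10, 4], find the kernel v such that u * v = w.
Output length 4 = len(u) + len(v) - 1 ⇒ len(v) = 2. Solve v forward using v[k] = (w[k] - Σ_{i≥1} u[i]·v[k-i]) / u[0]: v[0] = w[0] / u[0] = 1 / 1 = 1; v[1] = (w[1] - 4×1) / u[0] = (6 - 4×1) / 1 = 2. So v = [1, 2]. Forward-check [1, 4, 2] * [1, 2]: w[0] = 1×1 = 1; w[1] = 1×2 + 4×1 = 6; w[2] = 4×2 + 2×1 = 10; w[3] = 2×2 = 4 → [1, 6, 10, 4] ✓

[1, 2]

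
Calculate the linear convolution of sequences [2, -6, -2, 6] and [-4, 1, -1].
y[0] = 2×-4 = -8; y[1] = 2×1 + -6×-4 = 26; y[2] = 2×-1 + -6×1 + -2×-4 = 0; y[3] = -6×-1 + -2×1 + 6×-4 = -20; y[4] = -2×-1 + 6×1 = 8; y[5] = 6×-1 = -6

[-8, 26, 0, -20, 8, -6]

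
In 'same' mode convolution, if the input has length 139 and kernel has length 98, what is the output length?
'Same' mode returns an output with the same length as the input: 139

139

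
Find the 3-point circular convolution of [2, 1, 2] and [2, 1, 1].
Use y[k] = Σ_j f[j]·g[(k-j) mod 3]. y[0] = 2×2 + 1×1 + 2×1 = 7; y[1] = 2×1 + 1×2 + 2×1 = 6; y[2] = 2×1 + 1×1 + 2×2 = 7. Result: [7, 6, 7]

[7, 6, 7]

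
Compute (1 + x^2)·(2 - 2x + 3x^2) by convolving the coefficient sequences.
Ascending coefficients: a = [1, 0, 1], b = [2, -2, 3]. c[0] = 1×2 = 2; c[1] = 1×-2 + 0×2 = -2; c[2] = 1×3 + 0×-2 + 1×2 = 5; c[3] = 0×3 + 1×-2 = -2; c[4] = 1×3 = 3. Result coefficients: [2, -2, 5, -2, 3] → 2 - 2x + 5x^2 - 2x^3 + 3x^4

2 - 2x + 5x^2 - 2x^3 + 3x^4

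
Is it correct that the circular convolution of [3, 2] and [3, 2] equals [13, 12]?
Recompute circular convolution of [3, 2] and [3, 2]: y[0] = 3×3 + 2×2 = 13; y[1] = 3×2 + 2×3 = 12 → [13, 12]. Given [13, 12] matches, so answer: Yes

Yes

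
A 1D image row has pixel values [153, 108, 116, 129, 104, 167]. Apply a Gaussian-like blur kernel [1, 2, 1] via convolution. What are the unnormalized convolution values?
Convolve image row [153, 108, 116, 129, 104, 167] with kernel [1, 2, 1]: y[0] = 153×1 = 153; y[1] = 153×2 + 108×1 = 414; y[2] = 153×1 + 108×2 + 116×1 = 485; y[3] = 108×1 + 116×2 + 129×1 = 469; y[4] = 116×1 + 129×2 + 104×1 = 478; y[5] = 129×1 + 104×2 + 167×1 = 504; y[6] = 104×1 + 167×2 = 438; y[7] = 167×1 = 167 → [153, 414, 485, 469, 478, 504, 438, 167]. Normalization factor = sum(kernel) = 4.

[153, 414, 485, 469, 478, 504, 438, 167]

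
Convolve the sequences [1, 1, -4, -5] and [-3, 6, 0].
y[0] = 1×-3 = -3; y[1] = 1×6 + 1×-3 = 3; y[2] = 1×0 + 1×6 + -4×-3 = 18; y[3] = 1×0 + -4×6 + -5×-3 = -9; y[4] = -4×0 + -5×6 = -30; y[5] = -5×0 = 0

[-3, 3, 18, -9, -30, 0]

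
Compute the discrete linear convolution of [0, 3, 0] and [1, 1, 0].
y[0] = 0×1 = 0; y[1] = 0×1 + 3×1 = 3; y[2] = 0×0 + 3×1 + 0×1 = 3; y[3] = 3×0 + 0×1 = 0; y[4] = 0×0 = 0

[0, 3, 3, 0, 0]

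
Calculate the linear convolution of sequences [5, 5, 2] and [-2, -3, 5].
y[0] = 5×-2 = -10; y[1] = 5×-3 + 5×-2 = -25; y[2] = 5×5 + 5×-3 + 2×-2 = 6; y[3] = 5×5 + 2×-3 = 19; y[4] = 2×5 = 10

[-10, -25, 6, 19, 10]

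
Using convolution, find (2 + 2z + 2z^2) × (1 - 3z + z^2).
Ascending coefficients: a = [2, 2, 2], b = [1, -3, 1]. c[0] = 2×1 = 2; c[1] = 2×-3 + 2×1 = -4; c[2] = 2×1 + 2×-3 + 2×1 = -2; c[3] = 2×1 + 2×-3 = -4; c[4] = 2×1 = 2. Result coefficients: [2, -4, -2, -4, 2] → 2 - 4z - 2z^2 - 4z^3 + 2z^4

2 - 4z - 2z^2 - 4z^3 + 2z^4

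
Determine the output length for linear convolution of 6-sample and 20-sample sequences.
Linear/full convolution length: m + n - 1 = 6 + 20 - 1 = 25

25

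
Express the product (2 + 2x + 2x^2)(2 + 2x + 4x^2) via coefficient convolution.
Ascending coefficients: a = [2, 2, 2], b = [2, 2, 4]. c[0] = 2×2 = 4; c[1] = 2×2 + 2×2 = 8; c[2] = 2×4 + 2×2 + 2×2 = 16; c[3] = 2×4 + 2×2 = 12; c[4] = 2×4 = 8. Result coefficients: [4, 8, 16, 12, 8] → 4 + 8x + 16x^2 + 12x^3 + 8x^4

4 + 8x + 16x^2 + 12x^3 + 8x^4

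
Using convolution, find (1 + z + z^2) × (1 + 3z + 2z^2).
Ascending coefficients: a = [1, 1, 1], b = [1, 3, 2]. c[0] = 1×1 = 1; c[1] = 1×3 + 1×1 = 4; c[2] = 1×2 + 1×3 + 1×1 = 6; c[3] = 1×2 + 1×3 = 5; c[4] = 1×2 = 2. Result coefficients: [1, 4, 6, 5, 2] → 1 + 4z + 6z^2 + 5z^3 + 2z^4

1 + 4z + 6z^2 + 5z^3 + 2z^4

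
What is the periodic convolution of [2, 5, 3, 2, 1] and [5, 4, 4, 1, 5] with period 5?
Use y[k] = Σ_j f[j]·g[(k-j) mod 5]. y[0] = 2×5 + 5×5 + 3×1 + 2×4 + 1×4 = 50; y[1] = 2×4 + 5×5 + 3×5 + 2×1 + 1×4 = 54; y[2] = 2×4 + 5×4 + 3×5 + 2×5 + 1×1 = 54; y[3] = 2×1 + 5×4 + 3×4 + 2×5 + 1×5 = 49; y[4] = 2×5 + 5×1 + 3×4 + 2×4 + 1×5 = 40. Result: [50, 54, 54, 49, 40]

[50, 54, 54, 49, 40]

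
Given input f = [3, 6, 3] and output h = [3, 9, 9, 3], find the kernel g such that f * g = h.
Output length 4 = len(f) + len(g) - 1 ⇒ len(g) = 2. Solve g forward using g[k] = (h[k] - Σ_{i≥1} f[i]·g[k-i]) / f[0]: g[0] = h[0] / f[0] = 3 / 3 = 1; g[1] = (h[1] - 6×1) / f[0] = (9 - 6×1) / 3 = 1. So g = [1, 1]. Forward-check [3, 6, 3] * [1, 1]: h[0] = 3×1 = 3; h[1] = 3×1 + 6×1 = 9; h[2] = 6×1 + 3×1 = 9; h[3] = 3×1 = 3 → [3, 9, 9, 3] ✓

[1, 1]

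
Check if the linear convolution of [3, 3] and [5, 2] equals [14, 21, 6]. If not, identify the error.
Recompute linear convolution of [3, 3] and [5, 2]: y[0] = 3×5 = 15; y[1] = 3×2 + 3×5 = 21; y[2] = 3×2 = 6 → [15, 21, 6]. Compare to given [14, 21, 6]: they differ at index 0: given 14, correct 15, so answer: No

No. Error at index 0: given 14, correct 15.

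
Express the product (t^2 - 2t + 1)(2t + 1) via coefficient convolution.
Ascending coefficients: a = [1, -2, 1], b = [1, 2]. c[0] = 1×1 = 1; c[1] = 1×2 + -2×1 = 0; c[2] = -2×2 + 1×1 = -3; c[3] = 1×2 = 2. Result coefficients: [1, 0, -3, 2] → 2t^3 - 3t^2 + 1

2t^3 - 3t^2 + 1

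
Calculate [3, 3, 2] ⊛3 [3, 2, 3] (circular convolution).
Use y[k] = Σ_j f[j]·g[(k-j) mod 3]. y[0] = 3×3 + 3×3 + 2×2 = 22; y[1] = 3×2 + 3×3 + 2×3 = 21; y[2] = 3×3 + 3×2 + 2×3 = 21. Result: [22, 21, 21]

[22, 21, 21]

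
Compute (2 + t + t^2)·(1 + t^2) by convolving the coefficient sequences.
Ascending coefficients: a = [2, 1, 1], b = [1, 0, 1]. c[0] = 2×1 = 2; c[1] = 2×0 + 1×1 = 1; c[2] = 2×1 + 1×0 + 1×1 = 3; c[3] = 1×1 + 1×0 = 1; c[4] = 1×1 = 1. Result coefficients: [2, 1, 3, 1, 1] → 2 + t + 3t^2 + t^3 + t^4

2 + t + 3t^2 + t^3 + t^4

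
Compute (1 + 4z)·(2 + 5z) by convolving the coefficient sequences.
Ascending coefficients: a = [1, 4], b = [2, 5]. c[0] = 1×2 = 2; c[1] = 1×5 + 4×2 = 13; c[2] = 4×5 = 20. Result coefficients: [2, 13, 20] → 2 + 13z + 20z^2

2 + 13z + 20z^2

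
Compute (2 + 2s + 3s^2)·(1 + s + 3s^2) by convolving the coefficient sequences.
Ascending coefficients: a = [2, 2, 3], b = [1, 1, 3]. c[0] = 2×1 = 2; c[1] = 2×1 + 2×1 = 4; c[2] = 2×3 + 2×1 + 3×1 = 11; c[3] = 2×3 + 3×1 = 9; c[4] = 3×3 = 9. Result coefficients: [2, 4, 11, 9, 9] → 2 + 4s + 11s^2 + 9s^3 + 9s^4

2 + 4s + 11s^2 + 9s^3 + 9s^4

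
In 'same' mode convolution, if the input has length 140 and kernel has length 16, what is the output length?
'Same' mode returns an output with the same length as the input: 140

140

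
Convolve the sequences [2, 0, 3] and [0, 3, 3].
y[0] = 2×0 = 0; y[1] = 2×3 + 0×0 = 6; y[2] = 2×3 + 0×3 + 3×0 = 6; y[3] = 0×3 + 3×3 = 9; y[4] = 3×3 = 9

[0, 6, 6, 9, 9]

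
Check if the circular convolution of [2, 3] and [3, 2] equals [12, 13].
Recompute circular convolution of [2, 3] and [3, 2]: y[0] = 2×3 + 3×2 = 12; y[1] = 2×2 + 3×3 = 13 → [12, 13]. Given [12, 13] matches, so answer: Yes

Yes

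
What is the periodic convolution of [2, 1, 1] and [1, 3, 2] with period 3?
Use y[k] = Σ_j a[j]·b[(k-j) mod 3]. y[0] = 2×1 + 1×2 + 1×3 = 7; y[1] = 2×3 + 1×1 + 1×2 = 9; y[2] = 2×2 + 1×3 + 1×1 = 8. Result: [7, 9, 8]

[7, 9, 8]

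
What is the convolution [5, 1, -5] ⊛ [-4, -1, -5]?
y[0] = 5×-4 = -20; y[1] = 5×-1 + 1×-4 = -9; y[2] = 5×-5 + 1×-1 + -5×-4 = -6; y[3] = 1×-5 + -5×-1 = 0; y[4] = -5×-5 = 25

[-20, -9, -6, 0, 25]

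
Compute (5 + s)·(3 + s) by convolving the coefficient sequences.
Ascending coefficients: a = [5, 1], b = [3, 1]. c[0] = 5×3 = 15; c[1] = 5×1 + 1×3 = 8; c[2] = 1×1 = 1. Result coefficients: [15, 8, 1] → 15 + 8s + s^2

15 + 8s + s^2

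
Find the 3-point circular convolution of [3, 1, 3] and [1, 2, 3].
Use y[k] = Σ_j x[j]·h[(k-j) mod 3]. y[0] = 3×1 + 1×3 + 3×2 = 12; y[1] = 3×2 + 1×1 + 3×3 = 16; y[2] = 3×3 + 1×2 + 3×1 = 14. Result: [12, 16, 14]

[12, 16, 14]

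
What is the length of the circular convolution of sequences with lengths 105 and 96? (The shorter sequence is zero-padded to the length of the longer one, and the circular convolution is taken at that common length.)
Circular convolution (zero-padding the shorter input) has length max(m, n) = max(105, 96) = 105

105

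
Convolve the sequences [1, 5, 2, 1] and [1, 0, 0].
y[0] = 1×1 = 1; y[1] = 1×0 + 5×1 = 5; y[2] = 1×0 + 5×0 + 2×1 = 2; y[3] = 5×0 + 2×0 + 1×1 = 1; y[4] = 2×0 + 1×0 = 0; y[5] = 1×0 = 0

[1, 5, 2, 1, 0, 0]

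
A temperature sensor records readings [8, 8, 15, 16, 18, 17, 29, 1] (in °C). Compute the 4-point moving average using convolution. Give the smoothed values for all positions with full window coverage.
4-point moving average kernel = [1, 1, 1, 1]. Apply in 'valid' mode (full window coverage): avg[0] = (8 + 8 + 15 + 16) / 4 = 11.75; avg[1] = (8 + 15 + 16 + 18) / 4 = 14.25; avg[2] = (15 + 16 + 18 + 17) / 4 = 16.5; avg[3] = (16 + 18 + 17 + 29) / 4 = 20.0; avg[4] = (18 + 17 + 29 + 1) / 4 = 16.25. Smoothed values: [11.75, 14.25, 16.5, 20.0, 16.25]

[11.75, 14.25, 16.5, 20.0, 16.25]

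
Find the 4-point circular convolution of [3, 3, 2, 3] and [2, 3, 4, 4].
Use y[k] = Σ_j f[j]·g[(k-j) mod 4]. y[0] = 3×2 + 3×4 + 2×4 + 3×3 = 35; y[1] = 3×3 + 3×2 + 2×4 + 3×4 = 35; y[2] = 3×4 + 3×3 + 2×2 + 3×4 = 37; y[3] = 3×4 + 3×4 + 2×3 + 3×2 = 36. Result: [35, 35, 37, 36]

[35, 35, 37, 36]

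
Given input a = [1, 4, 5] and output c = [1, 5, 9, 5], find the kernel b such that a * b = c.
Output length 4 = len(a) + len(b) - 1 ⇒ len(b) = 2. Solve b forward using b[k] = (c[k] - Σ_{i≥1} a[i]·b[k-i]) / a[0]: b[0] = c[0] / a[0] = 1 / 1 = 1; b[1] = (c[1] - 4×1) / a[0] = (5 - 4×1) / 1 = 1. So b = [1, 1]. Forward-check [1, 4, 5] * [1, 1]: c[0] = 1×1 = 1; c[1] = 1×1 + 4×1 = 5; c[2] = 4×1 + 5×1 = 9; c[3] = 5×1 = 5 → [1, 5, 9, 5] ✓

[1, 1]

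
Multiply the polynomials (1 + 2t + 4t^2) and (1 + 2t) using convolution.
Ascending coefficients: a = [1, 2, 4], b = [1, 2]. c[0] = 1×1 = 1; c[1] = 1×2 + 2×1 = 4; c[2] = 2×2 + 4×1 = 8; c[3] = 4×2 = 8. Result coefficients: [1, 4, 8, 8] → 1 + 4t + 8t^2 + 8t^3

1 + 4t + 8t^2 + 8t^3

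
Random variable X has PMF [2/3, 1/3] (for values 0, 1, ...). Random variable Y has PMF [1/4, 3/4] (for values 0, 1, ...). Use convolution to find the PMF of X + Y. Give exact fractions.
P(X+Y=k) = Σ_i P(X=i)·P(Y=k-i) — a convolution of [2/3, 1/3] and [1/4, 3/4]. P(X+Y=0) = (2/3)×(1/4) = 1/6; P(X+Y=1) = (2/3)×(3/4) + (1/3)×(1/4) = 1/2 + 1/12 = 7/12; P(X+Y=2) = (1/3)×(3/4) = 1/4. PMF: [1/6, 7/12, 1/4] (sums to 1 ✓)

[1/6, 7/12, 1/4]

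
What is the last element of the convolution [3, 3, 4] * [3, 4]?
Use y[k] = Σ_i a[i]·b[k-i] at k=3. y[3] = 4×4 = 16

16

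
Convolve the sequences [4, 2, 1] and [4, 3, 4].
y[0] = 4×4 = 16; y[1] = 4×3 + 2×4 = 20; y[2] = 4×4 + 2×3 + 1×4 = 26; y[3] = 2×4 + 1×3 = 11; y[4] = 1×4 = 4

[16, 20, 26, 11, 4]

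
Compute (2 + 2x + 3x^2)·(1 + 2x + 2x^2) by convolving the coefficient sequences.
Ascending coefficients: a = [2, 2, 3], b = [1, 2, 2]. c[0] = 2×1 = 2; c[1] = 2×2 + 2×1 = 6; c[2] = 2×2 + 2×2 + 3×1 = 11; c[3] = 2×2 + 3×2 = 10; c[4] = 3×2 = 6. Result coefficients: [2, 6, 11, 10, 6] → 2 + 6x + 11x^2 + 10x^3 + 6x^4

2 + 6x + 11x^2 + 10x^3 + 6x^4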